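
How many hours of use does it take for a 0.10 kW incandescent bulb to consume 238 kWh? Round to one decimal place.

Hours = 238 kWh ÷ 0.1 kW = 2380.0 h

2380.0 h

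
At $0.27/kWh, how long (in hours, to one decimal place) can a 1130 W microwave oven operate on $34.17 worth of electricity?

Energy available = $34.17 ÷ $0.27/kWh = 126.5556 kWh
Hours = 126.5556 kWh ÷ 1.13 kW = 112.0 h

112.0 h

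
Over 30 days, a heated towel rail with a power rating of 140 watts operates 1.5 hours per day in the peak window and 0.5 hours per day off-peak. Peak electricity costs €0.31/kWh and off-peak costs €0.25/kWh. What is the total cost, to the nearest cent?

€2.48

Peak energy = 0.14 kW × 1.5 h × 30 = 6.3 kWh
Off-peak energy = 0.14 kW × 0.5 h × 30 = 2.1 kWh
Cost = 6.3 × €0.31 + 2.1 × €0.25 = €1.953 + €0.525 = €2.48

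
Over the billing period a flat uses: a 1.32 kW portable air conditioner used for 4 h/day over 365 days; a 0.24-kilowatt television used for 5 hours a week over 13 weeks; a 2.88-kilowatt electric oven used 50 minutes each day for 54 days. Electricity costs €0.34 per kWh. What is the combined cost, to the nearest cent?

portable air conditioner: Runtime = 4 h/day × 365 days = 1460 h
portable air conditioner: 1.32 kW × 1460 h = 1927.2 kWh
television: Runtime = 5 h/week × 13 weeks = 65 h
television: 0.24 kW × 65 h = 15.6 kWh
electric oven: Runtime = 50 min × 54 = 2700 min = 45 h
electric oven: 2.88 kW × 45 h = 129.6 kWh
Total energy = 2072.4 kWh
Cost = 2072.4 × €0.34 = €704.62

€704.62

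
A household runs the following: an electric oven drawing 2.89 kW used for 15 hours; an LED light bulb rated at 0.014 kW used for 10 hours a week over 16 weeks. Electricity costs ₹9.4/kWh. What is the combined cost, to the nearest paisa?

electric oven: 2.89 kW × 15 h = 43.35 kWh
LED light bulb: Runtime = 10 h/week × 16 weeks = 160 h
LED light bulb: 0.014 kW × 160 h = 2.24 kWh
Total energy = 45.59 kWh
Cost = 45.59 × ₹9.4 = ₹428.55

₹428.55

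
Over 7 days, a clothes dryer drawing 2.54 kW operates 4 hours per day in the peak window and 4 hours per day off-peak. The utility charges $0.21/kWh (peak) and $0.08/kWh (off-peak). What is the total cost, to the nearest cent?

Peak energy = 2.54 kW × 4 h × 7 = 71.12 kWh
Off-peak energy = 2.54 kW × 4 h × 7 = 71.12 kWh
Cost = 71.12 × $0.21 + 71.12 × $0.08 = $14.9352 + $5.6896 = $20.62

$20.62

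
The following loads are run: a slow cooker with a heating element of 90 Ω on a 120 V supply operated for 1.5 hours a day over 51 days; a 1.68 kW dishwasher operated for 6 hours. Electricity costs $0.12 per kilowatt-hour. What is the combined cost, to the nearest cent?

$2.68

slow cooker: Power = V²/R = 120²/90 = 160 W = 0.16 kW
slow cooker: Runtime = 1.5 h/day × 51 days = 76.5 h
slow cooker: 0.16 kW × 76.5 h = 12.24 kWh
dishwasher: 1.68 kW × 6 h = 10.08 kWh
Total energy = 22.32 kWh
Cost = 22.32 × $0.12 = $2.68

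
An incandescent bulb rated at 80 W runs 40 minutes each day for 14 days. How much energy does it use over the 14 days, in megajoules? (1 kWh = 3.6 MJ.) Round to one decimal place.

2.7 MJ

Runtime = 40 min × 14 = 560 min = 9.333333… h
Energy = 0.08 kW × 9.333333… h = 0.746666… kWh
= 0.746666… × 3.6 MJ = 2.7 MJ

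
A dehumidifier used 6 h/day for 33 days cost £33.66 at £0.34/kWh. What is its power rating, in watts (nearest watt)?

500 W

Energy = £33.66 ÷ £0.34/kWh = 99 kWh
Runtime = 6 h/day × 33 days = 198 h
Power = 99 kWh ÷ 198 h = 0.5 kW = 500 W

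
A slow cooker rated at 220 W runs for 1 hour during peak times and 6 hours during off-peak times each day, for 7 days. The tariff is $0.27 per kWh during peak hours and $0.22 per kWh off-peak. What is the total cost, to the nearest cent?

Peak energy = 0.22 kW × 1 h × 7 = 1.54 kWh
Off-peak energy = 0.22 kW × 6 h × 7 = 9.24 kWh
Cost = 1.54 × $0.27 + 9.24 × $0.22 = $0.4158 + $2.0328 = $2.45

$2.45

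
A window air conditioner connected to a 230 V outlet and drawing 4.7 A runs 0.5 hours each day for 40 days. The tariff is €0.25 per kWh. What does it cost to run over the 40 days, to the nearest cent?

Power = 4.7 A × 230 V = 1081 W = 1.081 kW
Runtime = 0.5 h/day × 40 days = 20 h
Energy = 1.081 kW × 20 h = 21.62 kWh
Cost = 21.62 kWh × €0.25/kWh = €5.41

€5.41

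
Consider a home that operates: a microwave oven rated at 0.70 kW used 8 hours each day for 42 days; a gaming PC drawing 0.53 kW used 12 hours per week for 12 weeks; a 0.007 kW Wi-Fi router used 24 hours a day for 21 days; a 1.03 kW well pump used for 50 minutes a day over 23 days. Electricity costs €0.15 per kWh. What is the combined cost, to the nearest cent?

microwave oven: Runtime = 8 h/day × 42 days = 336 h
microwave oven: 0.7 kW × 336 h = 235.2 kWh
gaming PC: Runtime = 12 h/week × 12 weeks = 144 h
gaming PC: 0.53 kW × 144 h = 76.32 kWh
Wi-Fi router: Runtime = 24 h × 21 = 504 h
Wi-Fi router: 0.007 kW × 504 h = 3.528 kWh
well pump: Runtime = 50 min × 23 = 1150 min = 19.166666… h
well pump: 1.03 kW × 19.166666… h = 19.741666… kWh
Total energy = 334.789666… kWh
Cost = 334.789666… × €0.15 = €50.22

€50.22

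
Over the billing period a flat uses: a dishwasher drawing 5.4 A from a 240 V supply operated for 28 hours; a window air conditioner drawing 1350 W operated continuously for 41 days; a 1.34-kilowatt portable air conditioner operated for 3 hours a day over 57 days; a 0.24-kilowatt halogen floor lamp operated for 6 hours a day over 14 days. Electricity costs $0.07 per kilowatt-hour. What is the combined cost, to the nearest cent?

dishwasher: Power = 5.4 A × 240 V = 1296 W = 1.296 kW
dishwasher: 1.296 kW × 28 h = 36.288 kWh
window air conditioner: Runtime = 24 h × 41 = 984 h
window air conditioner: 1.35 kW × 984 h = 1328.4 kWh
portable air conditioner: Runtime = 3 h/day × 57 days = 171 h
portable air conditioner: 1.34 kW × 171 h = 229.14 kWh
halogen floor lamp: Runtime = 6 h/day × 14 days = 84 h
halogen floor lamp: 0.24 kW × 84 h = 20.16 kWh
Total energy = 1613.988 kWh
Cost = 1613.988 × $0.07 = $112.98

$112.98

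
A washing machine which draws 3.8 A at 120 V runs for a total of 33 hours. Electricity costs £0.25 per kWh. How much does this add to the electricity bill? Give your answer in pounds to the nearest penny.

Power = 3.8 A × 120 V = 456 W = 0.456 kW
Energy = 0.456 kW × 33 h = 15.048 kWh
Cost = 15.048 kWh × £0.25/kWh = £3.76

£3.76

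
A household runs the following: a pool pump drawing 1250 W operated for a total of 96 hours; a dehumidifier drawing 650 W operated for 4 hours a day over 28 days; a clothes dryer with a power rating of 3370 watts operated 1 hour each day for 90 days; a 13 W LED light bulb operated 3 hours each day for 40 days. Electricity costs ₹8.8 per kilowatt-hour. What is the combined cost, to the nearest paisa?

₹4379.41

pool pump: 1.25 kW × 96 h = 120 kWh
dehumidifier: Runtime = 4 h/day × 28 days = 112 h
dehumidifier: 0.65 kW × 112 h = 72.8 kWh
clothes dryer: Runtime = 1 h/day × 90 days = 90 h
clothes dryer: 3.37 kW × 90 h = 303.3 kWh
LED light bulb: Runtime = 3 h/day × 40 days = 120 h
LED light bulb: 0.013 kW × 120 h = 1.56 kWh
Total energy = 497.66 kWh
Cost = 497.66 × ₹8.8 = ₹4379.41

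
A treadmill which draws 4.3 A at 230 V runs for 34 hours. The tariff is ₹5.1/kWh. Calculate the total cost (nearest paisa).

₹171.49

Power = 4.3 A × 230 V = 989 W = 0.989 kW
Energy = 0.989 kW × 34 h = 33.626 kWh
Cost = 33.626 kWh × ₹5.1/kWh = ₹171.49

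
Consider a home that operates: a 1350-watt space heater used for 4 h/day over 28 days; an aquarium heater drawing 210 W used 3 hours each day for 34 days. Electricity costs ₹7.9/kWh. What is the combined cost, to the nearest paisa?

space heater: Runtime = 4 h/day × 28 days = 112 h
space heater: 1.35 kW × 112 h = 151.2 kWh
aquarium heater: Runtime = 3 h/day × 34 days = 102 h
aquarium heater: 0.21 kW × 102 h = 21.42 kWh
Total energy = 172.62 kWh
Cost = 172.62 × ₹7.9 = ₹1363.70

₹1363.70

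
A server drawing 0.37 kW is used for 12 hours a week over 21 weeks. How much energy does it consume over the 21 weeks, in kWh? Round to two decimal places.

Runtime = 12 h/week × 21 weeks = 252 h
Energy = 0.37 kW × 252 h = 93.24 kWh

93.24 kWh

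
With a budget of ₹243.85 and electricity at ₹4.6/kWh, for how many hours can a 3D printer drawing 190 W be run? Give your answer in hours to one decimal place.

Energy available = ₹243.85 ÷ ₹4.6/kWh = 53.0109 kWh
Hours = 53.0109 kWh ÷ 0.19 kW = 279.0 h

279.0 h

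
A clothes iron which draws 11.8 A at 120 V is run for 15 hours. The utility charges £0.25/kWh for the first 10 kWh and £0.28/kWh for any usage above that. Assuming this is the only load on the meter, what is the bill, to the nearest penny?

Power = 11.8 A × 120 V = 1416 W = 1.416 kW
Energy = 1.416 kW × 15 h = 21.24 kWh
Tier 1 (0–10 kWh): 10 × £0.25 = £2.5
Above 10 kWh: 11.24 × £0.28 = £3.1472
Bill = £5.65

£5.65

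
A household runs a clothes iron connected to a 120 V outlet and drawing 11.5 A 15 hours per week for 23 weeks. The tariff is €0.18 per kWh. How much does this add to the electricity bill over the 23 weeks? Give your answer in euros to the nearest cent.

Power = 11.5 A × 120 V = 1380 W = 1.38 kW
Runtime = 15 h/week × 23 weeks = 345 h
Energy = 1.38 kW × 345 h = 476.1 kWh
Cost = 476.1 kWh × €0.18/kWh = €85.70

€85.70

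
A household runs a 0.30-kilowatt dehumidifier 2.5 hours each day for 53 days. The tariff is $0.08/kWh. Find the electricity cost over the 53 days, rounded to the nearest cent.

$3.18

Runtime = 2.5 h/day × 53 days = 132.5 h
Energy = 0.3 kW × 132.5 h = 39.75 kWh
Cost = 39.75 kWh × $0.08/kWh = $3.18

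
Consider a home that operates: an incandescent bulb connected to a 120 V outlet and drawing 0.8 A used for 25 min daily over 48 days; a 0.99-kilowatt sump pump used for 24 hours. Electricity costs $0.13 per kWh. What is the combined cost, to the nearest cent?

$3.34

incandescent bulb: Power = 0.8 A × 120 V = 96 W = 0.096 kW
incandescent bulb: Runtime = 25 min × 48 = 1200 min = 20 h
incandescent bulb: 0.096 kW × 20 h = 1.92 kWh
sump pump: 0.99 kW × 24 h = 23.76 kWh
Total energy = 25.68 kWh
Cost = 25.68 × $0.13 = $3.34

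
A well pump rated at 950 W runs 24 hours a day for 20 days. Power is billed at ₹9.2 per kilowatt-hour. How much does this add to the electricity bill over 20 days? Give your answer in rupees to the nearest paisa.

₹4195.20

Runtime = 24 h × 20 = 480 h
Energy = 0.95 kW × 480 h = 456 kWh
Cost = 456 kWh × ₹9.2/kWh = ₹4195.20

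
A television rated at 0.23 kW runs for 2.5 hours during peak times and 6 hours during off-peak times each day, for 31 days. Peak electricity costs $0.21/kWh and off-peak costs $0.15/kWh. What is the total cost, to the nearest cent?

Peak energy = 0.23 kW × 2.5 h × 31 = 17.825 kWh
Off-peak energy = 0.23 kW × 6 h × 31 = 42.78 kWh
Cost = 17.825 × $0.21 + 42.78 × $0.15 = $3.74325 + $6.417 = $10.16

$10.16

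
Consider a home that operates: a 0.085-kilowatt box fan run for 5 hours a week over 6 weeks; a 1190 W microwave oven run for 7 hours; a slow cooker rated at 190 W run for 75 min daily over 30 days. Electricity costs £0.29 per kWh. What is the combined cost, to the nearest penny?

£5.22

box fan: Runtime = 5 h/week × 6 weeks = 30 h
box fan: 0.085 kW × 30 h = 2.55 kWh
microwave oven: 1.19 kW × 7 h = 8.33 kWh
slow cooker: Runtime = 75 min × 30 = 2250 min = 37.5 h
slow cooker: 0.19 kW × 37.5 h = 7.125 kWh
Total energy = 18.005 kWh
Cost = 18.005 × £0.29 = £5.22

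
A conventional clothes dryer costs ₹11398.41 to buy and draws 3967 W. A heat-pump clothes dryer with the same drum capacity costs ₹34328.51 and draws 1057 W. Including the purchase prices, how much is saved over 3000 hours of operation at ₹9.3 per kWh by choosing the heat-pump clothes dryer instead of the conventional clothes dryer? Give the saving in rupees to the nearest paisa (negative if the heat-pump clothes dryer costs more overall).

₹58258.90

conventional clothes dryer: ₹11398.41 + (3967/1000) kW × 3000 h × ₹9.3 = ₹11398.41 + ₹110679.3 = ₹122077.71
heat-pump clothes dryer: ₹34328.51 + (1057/1000) kW × 3000 h × ₹9.3 = ₹34328.51 + ₹29490.3 = ₹63818.81
Saving = ₹122077.71 − ₹63818.81 = ₹58258.9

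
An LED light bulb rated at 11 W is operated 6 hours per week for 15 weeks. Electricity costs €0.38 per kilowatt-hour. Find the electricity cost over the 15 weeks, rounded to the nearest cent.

Runtime = 6 h/week × 15 weeks = 90 h
Energy = 0.011 kW × 90 h = 0.99 kWh
Cost = 0.99 kWh × €0.38/kWh = €0.38

€0.38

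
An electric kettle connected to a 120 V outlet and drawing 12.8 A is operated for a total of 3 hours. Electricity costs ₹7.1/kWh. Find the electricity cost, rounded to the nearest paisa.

Power = 12.8 A × 120 V = 1536 W = 1.536 kW
Energy = 1.536 kW × 3 h = 4.608 kWh
Cost = 4.608 kWh × ₹7.1/kWh = ₹32.72

₹32.72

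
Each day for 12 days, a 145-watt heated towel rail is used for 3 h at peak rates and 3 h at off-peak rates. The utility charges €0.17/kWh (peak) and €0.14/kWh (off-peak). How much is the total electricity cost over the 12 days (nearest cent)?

Peak energy = 0.145 kW × 3 h × 12 = 5.22 kWh
Off-peak energy = 0.145 kW × 3 h × 12 = 5.22 kWh
Cost = 5.22 × €0.17 + 5.22 × €0.14 = €0.8874 + €0.7308 = €1.62

€1.62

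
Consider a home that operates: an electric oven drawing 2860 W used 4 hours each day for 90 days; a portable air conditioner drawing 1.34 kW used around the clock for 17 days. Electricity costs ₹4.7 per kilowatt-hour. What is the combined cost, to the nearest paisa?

₹7408.70

electric oven: Runtime = 4 h/day × 90 days = 360 h
electric oven: 2.86 kW × 360 h = 1029.6 kWh
portable air conditioner: Runtime = 24 h × 17 = 408 h
portable air conditioner: 1.34 kW × 408 h = 546.72 kWh
Total energy = 1576.32 kWh
Cost = 1576.32 × ₹4.7 = ₹7408.70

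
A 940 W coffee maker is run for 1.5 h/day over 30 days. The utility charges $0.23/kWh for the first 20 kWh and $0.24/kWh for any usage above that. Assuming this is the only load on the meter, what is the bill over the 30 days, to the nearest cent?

$9.95

Runtime = 1.5 h/day × 30 days = 45 h
Energy = 0.94 kW × 45 h = 42.3 kWh
Tier 1 (0–20 kWh): 20 × $0.23 = $4.6
Above 20 kWh: 22.3 × $0.24 = $5.352
Bill = $9.95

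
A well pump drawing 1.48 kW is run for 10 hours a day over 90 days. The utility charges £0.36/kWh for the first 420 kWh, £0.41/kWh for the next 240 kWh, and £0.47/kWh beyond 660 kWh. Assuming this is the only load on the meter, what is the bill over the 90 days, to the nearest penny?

Runtime = 10 h/day × 90 days = 900 h
Energy = 1.48 kW × 900 h = 1332 kWh
Tier 1 (0–420 kWh): 420 × £0.36 = £151.2
Tier 2 (420–660 kWh): 240 × £0.41 = £98.4
Above 660 kWh: 672 × £0.47 = £315.84
Bill = £565.44

£565.44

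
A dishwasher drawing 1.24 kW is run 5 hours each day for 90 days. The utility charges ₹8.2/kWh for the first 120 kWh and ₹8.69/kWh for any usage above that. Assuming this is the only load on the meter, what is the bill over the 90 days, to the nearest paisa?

Runtime = 5 h/day × 90 days = 450 h
Energy = 1.24 kW × 450 h = 558 kWh
Tier 1 (0–120 kWh): 120 × ₹8.2 = ₹984
Above 120 kWh: 438 × ₹8.69 = ₹3806.22
Bill = ₹4790.22

₹4790.22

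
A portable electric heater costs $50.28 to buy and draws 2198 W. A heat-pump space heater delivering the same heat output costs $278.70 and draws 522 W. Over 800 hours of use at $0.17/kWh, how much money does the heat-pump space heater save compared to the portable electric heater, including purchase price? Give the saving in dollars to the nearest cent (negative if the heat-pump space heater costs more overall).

-$0.48

portable electric heater: $50.28 + (2198/1000) kW × 800 h × $0.17 = $50.28 + $298.928 = $349.208
heat-pump space heater: $278.70 + (522/1000) kW × 800 h × $0.17 = $278.70 + $70.992 = $349.692
Saving = $349.208 − $349.692 = −$0.484 → -$0.48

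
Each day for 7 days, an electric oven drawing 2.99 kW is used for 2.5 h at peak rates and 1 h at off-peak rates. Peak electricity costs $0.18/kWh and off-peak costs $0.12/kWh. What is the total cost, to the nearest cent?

Peak energy = 2.99 kW × 2.5 h × 7 = 52.325 kWh
Off-peak energy = 2.99 kW × 1 h × 7 = 20.93 kWh
Cost = 52.325 × $0.18 + 20.93 × $0.12 = $9.4185 + $2.5116 = $11.93

$11.93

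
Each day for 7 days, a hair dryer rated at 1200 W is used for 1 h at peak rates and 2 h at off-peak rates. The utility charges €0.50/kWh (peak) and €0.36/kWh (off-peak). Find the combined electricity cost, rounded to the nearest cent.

€10.25

Peak energy = 1.2 kW × 1 h × 7 = 8.4 kWh
Off-peak energy = 1.2 kW × 2 h × 7 = 16.8 kWh
Cost = 8.4 × €0.50 + 16.8 × €0.36 = €4.2 + €6.048 = €10.25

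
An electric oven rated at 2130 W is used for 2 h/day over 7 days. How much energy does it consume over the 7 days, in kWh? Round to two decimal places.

Runtime = 2 h/day × 7 days = 14 h
Energy = 2.13 kW × 14 h = 29.82 kWh

29.82 kWh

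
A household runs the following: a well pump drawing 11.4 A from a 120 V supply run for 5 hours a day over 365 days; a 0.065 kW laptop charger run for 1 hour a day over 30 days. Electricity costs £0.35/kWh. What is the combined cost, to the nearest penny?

£874.49

well pump: Power = 11.4 A × 120 V = 1368 W = 1.368 kW
well pump: Runtime = 5 h/day × 365 days = 1825 h
well pump: 1.368 kW × 1825 h = 2496.6 kWh
laptop charger: Runtime = 1 h/day × 30 days = 30 h
laptop charger: 0.065 kW × 30 h = 1.95 kWh
Total energy = 2498.55 kWh
Cost = 2498.55 × £0.35 = £874.49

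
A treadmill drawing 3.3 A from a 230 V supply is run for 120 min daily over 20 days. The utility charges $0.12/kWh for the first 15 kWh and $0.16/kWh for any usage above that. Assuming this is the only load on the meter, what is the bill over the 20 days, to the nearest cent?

Power = 3.3 A × 230 V = 759 W = 0.759 kW
Runtime = 120 min × 20 = 2400 min = 40 h
Energy = 0.759 kW × 40 h = 30.36 kWh
Tier 1 (0–15 kWh): 15 × $0.12 = $1.8
Above 15 kWh: 15.36 × $0.16 = $2.4576
Bill = $4.26

$4.26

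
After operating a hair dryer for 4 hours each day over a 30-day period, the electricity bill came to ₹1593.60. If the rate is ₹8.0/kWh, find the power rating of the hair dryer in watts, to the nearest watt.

1660 W

Energy = ₹1593.60 ÷ ₹8.0/kWh = 199.2 kWh
Runtime = 4 h/day × 30 days = 120 h
Power = 199.2 kWh ÷ 120 h = 1.66 kW = 1660 W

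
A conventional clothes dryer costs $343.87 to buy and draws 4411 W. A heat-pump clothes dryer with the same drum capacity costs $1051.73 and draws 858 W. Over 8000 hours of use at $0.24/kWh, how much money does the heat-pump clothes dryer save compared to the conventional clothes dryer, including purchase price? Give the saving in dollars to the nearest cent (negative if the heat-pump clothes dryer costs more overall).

conventional clothes dryer: $343.87 + (4411/1000) kW × 8000 h × $0.24 = $343.87 + $8469.12 = $8812.99
heat-pump clothes dryer: $1051.73 + (858/1000) kW × 8000 h × $0.24 = $1051.73 + $1647.36 = $2699.09
Saving = $8812.99 − $2699.09 = $6113.9

$6113.90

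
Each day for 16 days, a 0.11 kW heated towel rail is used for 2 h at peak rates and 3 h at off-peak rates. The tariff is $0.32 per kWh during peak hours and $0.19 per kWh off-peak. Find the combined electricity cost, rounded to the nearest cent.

$2.13

Peak energy = 0.11 kW × 2 h × 16 = 3.52 kWh
Off-peak energy = 0.11 kW × 3 h × 16 = 5.28 kWh
Cost = 3.52 × $0.32 + 5.28 × $0.19 = $1.1264 + $1.0032 = $2.13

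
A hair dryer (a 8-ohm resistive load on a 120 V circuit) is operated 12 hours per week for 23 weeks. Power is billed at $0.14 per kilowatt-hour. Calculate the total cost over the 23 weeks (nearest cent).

Power = V²/R = 120²/8 = 1800 W = 1.8 kW
Runtime = 12 h/week × 23 weeks = 276 h
Energy = 1.8 kW × 276 h = 496.8 kWh
Cost = 496.8 kWh × $0.14/kWh = $69.55

$69.55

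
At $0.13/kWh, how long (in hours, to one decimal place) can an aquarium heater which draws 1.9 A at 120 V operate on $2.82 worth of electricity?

95.1 h

Power = 1.9 A × 120 V = 228 W = 0.228 kW
Energy available = $2.82 ÷ $0.13/kWh = 21.6923 kWh
Hours = 21.6923 kWh ÷ 0.228 kW = 95.1 h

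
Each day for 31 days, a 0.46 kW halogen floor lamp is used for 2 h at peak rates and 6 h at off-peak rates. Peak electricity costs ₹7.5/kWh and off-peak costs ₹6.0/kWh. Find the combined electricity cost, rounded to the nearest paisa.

Peak energy = 0.46 kW × 2 h × 31 = 28.52 kWh
Off-peak energy = 0.46 kW × 6 h × 31 = 85.56 kWh
Cost = 28.52 × ₹7.5 + 85.56 × ₹6.0 = ₹213.9 + ₹513.36 = ₹727.26

₹727.26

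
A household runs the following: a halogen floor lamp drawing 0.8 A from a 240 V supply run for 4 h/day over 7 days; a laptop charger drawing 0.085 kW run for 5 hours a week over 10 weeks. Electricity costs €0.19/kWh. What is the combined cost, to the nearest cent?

halogen floor lamp: Power = 0.8 A × 240 V = 192 W = 0.192 kW
halogen floor lamp: Runtime = 4 h/day × 7 days = 28 h
halogen floor lamp: 0.192 kW × 28 h = 5.376 kWh
laptop charger: Runtime = 5 h/week × 10 weeks = 50 h
laptop charger: 0.085 kW × 50 h = 4.25 kWh
Total energy = 9.626 kWh
Cost = 9.626 × €0.19 = €1.83

€1.83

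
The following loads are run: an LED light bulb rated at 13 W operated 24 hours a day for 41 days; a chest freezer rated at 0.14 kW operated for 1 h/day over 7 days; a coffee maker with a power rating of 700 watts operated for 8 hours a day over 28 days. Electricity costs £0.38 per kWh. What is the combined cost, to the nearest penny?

LED light bulb: Runtime = 24 h × 41 = 984 h
LED light bulb: 0.013 kW × 984 h = 12.792 kWh
chest freezer: Runtime = 1 h/day × 7 days = 7 h
chest freezer: 0.14 kW × 7 h = 0.98 kWh
coffee maker: Runtime = 8 h/day × 28 days = 224 h
coffee maker: 0.7 kW × 224 h = 156.8 kWh
Total energy = 170.572 kWh
Cost = 170.572 × £0.38 = £64.82

£64.82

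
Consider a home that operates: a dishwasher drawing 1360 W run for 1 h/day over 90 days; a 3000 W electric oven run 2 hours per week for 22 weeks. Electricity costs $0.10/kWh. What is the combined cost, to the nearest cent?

dishwasher: Runtime = 1 h/day × 90 days = 90 h
dishwasher: 1.36 kW × 90 h = 122.4 kWh
electric oven: Runtime = 2 h/week × 22 weeks = 44 h
electric oven: 3 kW × 44 h = 132 kWh
Total energy = 254.4 kWh
Cost = 254.4 × $0.10 = $25.44

$25.44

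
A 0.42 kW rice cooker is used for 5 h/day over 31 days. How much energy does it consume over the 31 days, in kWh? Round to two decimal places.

65.10 kWh

Runtime = 5 h/day × 31 days = 155 h
Energy = 0.42 kW × 155 h = 65.1 kWh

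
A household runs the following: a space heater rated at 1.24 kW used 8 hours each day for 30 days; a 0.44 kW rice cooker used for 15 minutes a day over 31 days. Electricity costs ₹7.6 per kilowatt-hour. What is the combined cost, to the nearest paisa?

space heater: Runtime = 8 h/day × 30 days = 240 h
space heater: 1.24 kW × 240 h = 297.6 kWh
rice cooker: Runtime = 15 min × 31 = 465 min = 7.75 h
rice cooker: 0.44 kW × 7.75 h = 3.41 kWh
Total energy = 301.01 kWh
Cost = 301.01 × ₹7.6 = ₹2287.68

₹2287.68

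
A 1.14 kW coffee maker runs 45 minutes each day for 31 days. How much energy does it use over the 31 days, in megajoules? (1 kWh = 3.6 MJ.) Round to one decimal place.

95.4 MJ

Runtime = 45 min × 31 = 1395 min = 23.25 h
Energy = 1.14 kW × 23.25 h = 26.505 kWh
= 26.505 × 3.6 MJ = 95.4 MJ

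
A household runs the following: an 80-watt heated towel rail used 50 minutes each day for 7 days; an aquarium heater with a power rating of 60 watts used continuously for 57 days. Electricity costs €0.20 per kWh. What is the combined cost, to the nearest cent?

€16.51

heated towel rail: Runtime = 50 min × 7 = 350 min = 5.833333… h
heated towel rail: 0.08 kW × 5.833333… h = 0.466666… kWh
aquarium heater: Runtime = 24 h × 57 = 1368 h
aquarium heater: 0.06 kW × 1368 h = 82.08 kWh
Total energy = 82.546666… kWh
Cost = 82.546666… × €0.20 = €16.51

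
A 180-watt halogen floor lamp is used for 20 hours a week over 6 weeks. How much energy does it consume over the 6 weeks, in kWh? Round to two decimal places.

Runtime = 20 h/week × 6 weeks = 120 h
Energy = 0.18 kW × 120 h = 21.6 kWh

21.60 kWh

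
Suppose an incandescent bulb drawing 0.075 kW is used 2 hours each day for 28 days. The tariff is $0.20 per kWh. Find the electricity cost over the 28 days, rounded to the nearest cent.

$0.84

Runtime = 2 h/day × 28 days = 56 h
Energy = 0.075 kW × 56 h = 4.2 kWh
Cost = 4.2 kWh × $0.20/kWh = $0.84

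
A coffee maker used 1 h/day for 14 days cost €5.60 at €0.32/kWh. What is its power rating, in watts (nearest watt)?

Energy = €5.60 ÷ €0.32/kWh = 17.5 kWh
Runtime = 1 h/day × 14 days = 14 h
Power = 17.5 kWh ÷ 14 h = 1.25 kW = 1250 W

1250 W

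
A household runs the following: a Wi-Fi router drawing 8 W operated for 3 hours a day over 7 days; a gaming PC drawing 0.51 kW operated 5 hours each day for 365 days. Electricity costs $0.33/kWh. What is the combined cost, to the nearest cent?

Wi-Fi router: Runtime = 3 h/day × 7 days = 21 h
Wi-Fi router: 0.008 kW × 21 h = 0.168 kWh
gaming PC: Runtime = 5 h/day × 365 days = 1825 h
gaming PC: 0.51 kW × 1825 h = 930.75 kWh
Total energy = 930.918 kWh
Cost = 930.918 × $0.33 = $307.20

$307.20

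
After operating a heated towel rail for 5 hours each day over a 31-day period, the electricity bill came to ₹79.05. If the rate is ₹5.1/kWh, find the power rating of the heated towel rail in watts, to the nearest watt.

Energy = ₹79.05 ÷ ₹5.1/kWh = 15.5 kWh
Runtime = 5 h/day × 31 days = 155 h
Power = 15.5 kWh ÷ 155 h = 0.1 kW = 100 W

100 W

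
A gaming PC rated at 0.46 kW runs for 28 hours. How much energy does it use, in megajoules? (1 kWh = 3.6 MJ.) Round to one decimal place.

46.4 MJ

Energy = 0.46 kW × 28 h = 12.88 kWh
= 12.88 × 3.6 MJ = 46.4 MJ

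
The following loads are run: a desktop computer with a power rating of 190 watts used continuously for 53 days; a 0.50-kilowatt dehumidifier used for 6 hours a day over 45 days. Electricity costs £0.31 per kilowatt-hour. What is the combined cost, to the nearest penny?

desktop computer: Runtime = 24 h × 53 = 1272 h
desktop computer: 0.19 kW × 1272 h = 241.68 kWh
dehumidifier: Runtime = 6 h/day × 45 days = 270 h
dehumidifier: 0.5 kW × 270 h = 135 kWh
Total energy = 376.68 kWh
Cost = 376.68 × £0.31 = £116.77

£116.77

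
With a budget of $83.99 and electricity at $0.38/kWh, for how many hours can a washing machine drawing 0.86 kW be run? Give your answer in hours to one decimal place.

257.0 h

Energy available = $83.99 ÷ $0.38/kWh = 221.0263 kWh
Hours = 221.0263 kWh ÷ 0.86 kW = 257.0 h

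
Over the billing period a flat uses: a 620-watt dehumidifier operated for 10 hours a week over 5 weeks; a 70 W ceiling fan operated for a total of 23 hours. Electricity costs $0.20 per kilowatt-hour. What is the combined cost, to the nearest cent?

$6.52

dehumidifier: Runtime = 10 h/week × 5 weeks = 50 h
dehumidifier: 0.62 kW × 50 h = 31 kWh
ceiling fan: 0.07 kW × 23 h = 1.61 kWh
Total energy = 32.61 kWh
Cost = 32.61 × $0.20 = $6.52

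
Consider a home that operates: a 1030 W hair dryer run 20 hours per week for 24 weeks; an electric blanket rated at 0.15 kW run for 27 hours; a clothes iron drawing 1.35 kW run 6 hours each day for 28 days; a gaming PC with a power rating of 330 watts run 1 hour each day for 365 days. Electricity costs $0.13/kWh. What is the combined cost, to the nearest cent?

$109.94

hair dryer: Runtime = 20 h/week × 24 weeks = 480 h
hair dryer: 1.03 kW × 480 h = 494.4 kWh
electric blanket: 0.15 kW × 27 h = 4.05 kWh
clothes iron: Runtime = 6 h/day × 28 days = 168 h
clothes iron: 1.35 kW × 168 h = 226.8 kWh
gaming PC: Runtime = 1 h/day × 365 days = 365 h
gaming PC: 0.33 kW × 365 h = 120.45 kWh
Total energy = 845.7 kWh
Cost = 845.7 × $0.13 = $109.94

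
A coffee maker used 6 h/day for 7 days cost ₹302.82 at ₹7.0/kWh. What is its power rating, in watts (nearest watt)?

1030 W

Energy = ₹302.82 ÷ ₹7.0/kWh = 43.26 kWh
Runtime = 6 h/day × 7 days = 42 h
Power = 43.26 kWh ÷ 42 h = 1.03 kW = 1030 W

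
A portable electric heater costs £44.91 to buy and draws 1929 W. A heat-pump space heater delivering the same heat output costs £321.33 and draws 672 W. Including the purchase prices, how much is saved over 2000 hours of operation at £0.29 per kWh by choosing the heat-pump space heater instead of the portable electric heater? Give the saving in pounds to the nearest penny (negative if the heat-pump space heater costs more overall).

portable electric heater: £44.91 + (1929/1000) kW × 2000 h × £0.29 = £44.91 + £1118.82 = £1163.73
heat-pump space heater: £321.33 + (672/1000) kW × 2000 h × £0.29 = £321.33 + £389.76 = £711.09
Saving = £1163.73 − £711.09 = £452.64

£452.64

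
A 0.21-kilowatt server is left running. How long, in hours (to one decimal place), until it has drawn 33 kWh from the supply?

Hours = 33 kWh ÷ 0.21 kW = 157.1 h

157.1 h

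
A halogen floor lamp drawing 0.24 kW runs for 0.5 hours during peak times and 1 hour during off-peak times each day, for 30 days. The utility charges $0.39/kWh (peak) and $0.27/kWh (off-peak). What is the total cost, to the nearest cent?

$3.35

Peak energy = 0.24 kW × 0.5 h × 30 = 3.6 kWh
Off-peak energy = 0.24 kW × 1 h × 30 = 7.2 kWh
Cost = 3.6 × $0.39 + 7.2 × $0.27 = $1.404 + $1.944 = $3.35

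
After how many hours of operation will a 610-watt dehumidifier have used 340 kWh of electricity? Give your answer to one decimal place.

Hours = 340 kWh ÷ 0.61 kW = 557.4 h

557.4 h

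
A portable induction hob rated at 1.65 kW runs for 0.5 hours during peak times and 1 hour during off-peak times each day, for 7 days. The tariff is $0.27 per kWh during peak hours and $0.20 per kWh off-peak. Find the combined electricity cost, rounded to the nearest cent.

Peak energy = 1.65 kW × 0.5 h × 7 = 5.775 kWh
Off-peak energy = 1.65 kW × 1 h × 7 = 11.55 kWh
Cost = 5.775 × $0.27 + 11.55 × $0.20 = $1.55925 + $2.31 = $3.87

$3.87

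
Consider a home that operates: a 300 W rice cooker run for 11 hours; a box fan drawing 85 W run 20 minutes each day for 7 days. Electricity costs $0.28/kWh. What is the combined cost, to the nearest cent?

$0.98

rice cooker: 0.3 kW × 11 h = 3.3 kWh
box fan: Runtime = 20 min × 7 = 140 min = 2.333333… h
box fan: 0.085 kW × 2.333333… h = 0.198333… kWh
Total energy = 3.498333… kWh
Cost = 3.498333… × $0.28 = $0.98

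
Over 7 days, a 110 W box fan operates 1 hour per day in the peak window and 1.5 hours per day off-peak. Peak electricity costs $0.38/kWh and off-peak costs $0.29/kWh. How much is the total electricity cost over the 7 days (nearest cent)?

$0.63

Peak energy = 0.11 kW × 1 h × 7 = 0.77 kWh
Off-peak energy = 0.11 kW × 1.5 h × 7 = 1.155 kWh
Cost = 0.77 × $0.38 + 1.155 × $0.29 = $0.2926 + $0.33495 = $0.63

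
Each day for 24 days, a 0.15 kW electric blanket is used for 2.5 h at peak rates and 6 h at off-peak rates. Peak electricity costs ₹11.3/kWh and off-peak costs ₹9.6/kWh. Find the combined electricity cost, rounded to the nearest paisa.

₹309.06

Peak energy = 0.15 kW × 2.5 h × 24 = 9 kWh
Off-peak energy = 0.15 kW × 6 h × 24 = 21.6 kWh
Cost = 9 × ₹11.3 + 21.6 × ₹9.6 = ₹101.7 + ₹207.36 = ₹309.06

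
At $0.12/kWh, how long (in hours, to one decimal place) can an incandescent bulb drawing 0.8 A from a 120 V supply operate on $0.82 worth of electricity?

Power = 0.8 A × 120 V = 96 W = 0.096 kW
Energy available = $0.82 ÷ $0.12/kWh = 6.8333 kWh
Hours = 6.8333 kWh ÷ 0.096 kW = 71.2 h

71.2 h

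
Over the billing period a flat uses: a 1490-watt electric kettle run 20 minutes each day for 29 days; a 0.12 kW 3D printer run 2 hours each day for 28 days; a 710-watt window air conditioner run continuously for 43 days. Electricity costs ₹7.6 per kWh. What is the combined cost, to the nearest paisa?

₹5729.21

electric kettle: Runtime = 20 min × 29 = 580 min = 9.666666… h
electric kettle: 1.49 kW × 9.666666… h = 14.403333… kWh
3D printer: Runtime = 2 h/day × 28 days = 56 h
3D printer: 0.12 kW × 56 h = 6.72 kWh
window air conditioner: Runtime = 24 h × 43 = 1032 h
window air conditioner: 0.71 kW × 1032 h = 732.72 kWh
Total energy = 753.843333… kWh
Cost = 753.843333… × ₹7.6 = ₹5729.21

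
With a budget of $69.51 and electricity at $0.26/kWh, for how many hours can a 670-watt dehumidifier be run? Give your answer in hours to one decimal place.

Energy available = $69.51 ÷ $0.26/kWh = 267.3462 kWh
Hours = 267.3462 kWh ÷ 0.67 kW = 399.0 h

399.0 h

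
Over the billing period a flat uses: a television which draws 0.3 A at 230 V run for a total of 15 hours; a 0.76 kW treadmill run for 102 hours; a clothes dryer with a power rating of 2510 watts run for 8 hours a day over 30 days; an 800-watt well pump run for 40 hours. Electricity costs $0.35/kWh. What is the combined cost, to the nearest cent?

$249.53

television: Power = 0.3 A × 230 V = 69 W = 0.069 kW
television: 0.069 kW × 15 h = 1.035 kWh
treadmill: 0.76 kW × 102 h = 77.52 kWh
clothes dryer: Runtime = 8 h/day × 30 days = 240 h
clothes dryer: 2.51 kW × 240 h = 602.4 kWh
well pump: 0.8 kW × 40 h = 32 kWh
Total energy = 712.955 kWh
Cost = 712.955 × $0.35 = $249.53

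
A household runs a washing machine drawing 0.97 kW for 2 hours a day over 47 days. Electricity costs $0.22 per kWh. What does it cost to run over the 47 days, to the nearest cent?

$20.06

Runtime = 2 h/day × 47 days = 94 h
Energy = 0.97 kW × 94 h = 91.18 kWh
Cost = 91.18 kWh × $0.22/kWh = $20.06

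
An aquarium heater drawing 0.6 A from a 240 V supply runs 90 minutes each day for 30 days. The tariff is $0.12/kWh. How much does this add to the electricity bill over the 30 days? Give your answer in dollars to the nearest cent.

Power = 0.6 A × 240 V = 144 W = 0.144 kW
Runtime = 90 min × 30 = 2700 min = 45 h
Energy = 0.144 kW × 45 h = 6.48 kWh
Cost = 6.48 kWh × $0.12/kWh = $0.78

$0.78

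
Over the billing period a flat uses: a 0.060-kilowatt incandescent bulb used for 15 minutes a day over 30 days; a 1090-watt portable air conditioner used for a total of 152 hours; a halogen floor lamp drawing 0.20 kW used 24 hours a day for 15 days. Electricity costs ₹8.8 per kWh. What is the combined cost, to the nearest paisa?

incandescent bulb: Runtime = 15 min × 30 = 450 min = 7.5 h
incandescent bulb: 0.06 kW × 7.5 h = 0.45 kWh
portable air conditioner: 1.09 kW × 152 h = 165.68 kWh
halogen floor lamp: Runtime = 24 h × 15 = 360 h
halogen floor lamp: 0.2 kW × 360 h = 72 kWh
Total energy = 238.13 kWh
Cost = 238.13 × ₹8.8 = ₹2095.54

₹2095.54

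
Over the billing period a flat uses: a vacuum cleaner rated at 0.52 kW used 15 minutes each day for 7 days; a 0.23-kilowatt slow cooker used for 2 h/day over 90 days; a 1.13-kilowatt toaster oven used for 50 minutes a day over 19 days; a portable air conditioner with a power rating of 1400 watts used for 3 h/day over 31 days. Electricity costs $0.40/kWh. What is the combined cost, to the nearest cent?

vacuum cleaner: Runtime = 15 min × 7 = 105 min = 1.75 h
vacuum cleaner: 0.52 kW × 1.75 h = 0.91 kWh
slow cooker: Runtime = 2 h/day × 90 days = 180 h
slow cooker: 0.23 kW × 180 h = 41.4 kWh
toaster oven: Runtime = 50 min × 19 = 950 min = 15.833333… h
toaster oven: 1.13 kW × 15.833333… h = 17.891666… kWh
portable air conditioner: Runtime = 3 h/day × 31 days = 93 h
portable air conditioner: 1.4 kW × 93 h = 130.2 kWh
Total energy = 190.401666… kWh
Cost = 190.401666… × $0.40 = $76.16

$76.16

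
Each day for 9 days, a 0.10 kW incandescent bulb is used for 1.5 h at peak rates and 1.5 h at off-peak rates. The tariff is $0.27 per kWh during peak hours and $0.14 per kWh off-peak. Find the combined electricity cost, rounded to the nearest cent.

Peak energy = 0.1 kW × 1.5 h × 9 = 1.35 kWh
Off-peak energy = 0.1 kW × 1.5 h × 9 = 1.35 kWh
Cost = 1.35 × $0.27 + 1.35 × $0.14 = $0.3645 + $0.189 = $0.55

$0.55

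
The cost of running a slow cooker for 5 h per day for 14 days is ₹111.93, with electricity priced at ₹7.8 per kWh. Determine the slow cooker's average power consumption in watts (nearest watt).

205 W

Energy = ₹111.93 ÷ ₹7.8/kWh = 14.35 kWh
Runtime = 5 h/day × 14 days = 70 h
Power = 14.35 kWh ÷ 70 h = 0.205 kW = 205 W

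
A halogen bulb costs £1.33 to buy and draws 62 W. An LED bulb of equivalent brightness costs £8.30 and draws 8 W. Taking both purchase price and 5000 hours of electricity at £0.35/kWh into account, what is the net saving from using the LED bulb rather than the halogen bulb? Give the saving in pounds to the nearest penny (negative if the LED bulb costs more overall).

halogen bulb: £1.33 + (62/1000) kW × 5000 h × £0.35 = £1.33 + £108.5 = £109.83
LED bulb: £8.30 + (8/1000) kW × 5000 h × £0.35 = £8.30 + £14 = £22.3
Saving = £109.83 − £22.3 = £87.53

£87.53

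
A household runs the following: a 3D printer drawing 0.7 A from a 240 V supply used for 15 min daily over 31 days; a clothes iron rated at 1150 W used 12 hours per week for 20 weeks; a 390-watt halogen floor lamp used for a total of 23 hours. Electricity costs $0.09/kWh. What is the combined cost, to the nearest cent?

$25.76

3D printer: Power = 0.7 A × 240 V = 168 W = 0.168 kW
3D printer: Runtime = 15 min × 31 = 465 min = 7.75 h
3D printer: 0.168 kW × 7.75 h = 1.302 kWh
clothes iron: Runtime = 12 h/week × 20 weeks = 240 h
clothes iron: 1.15 kW × 240 h = 276 kWh
halogen floor lamp: 0.39 kW × 23 h = 8.97 kWh
Total energy = 286.272 kWh
Cost = 286.272 × $0.09 = $25.76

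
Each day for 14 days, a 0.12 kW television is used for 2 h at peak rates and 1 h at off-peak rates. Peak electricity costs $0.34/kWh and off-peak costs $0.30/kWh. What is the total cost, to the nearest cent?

$1.65

Peak energy = 0.12 kW × 2 h × 14 = 3.36 kWh
Off-peak energy = 0.12 kW × 1 h × 14 = 1.68 kWh
Cost = 3.36 × $0.34 + 1.68 × $0.30 = $1.1424 + $0.504 = $1.65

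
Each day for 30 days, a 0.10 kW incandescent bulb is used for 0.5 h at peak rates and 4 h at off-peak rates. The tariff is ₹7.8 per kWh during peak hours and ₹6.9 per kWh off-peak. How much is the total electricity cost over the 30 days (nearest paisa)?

Peak energy = 0.1 kW × 0.5 h × 30 = 1.5 kWh
Off-peak energy = 0.1 kW × 4 h × 30 = 12 kWh
Cost = 1.5 × ₹7.8 + 12 × ₹6.9 = ₹11.7 + ₹82.8 = ₹94.50

₹94.50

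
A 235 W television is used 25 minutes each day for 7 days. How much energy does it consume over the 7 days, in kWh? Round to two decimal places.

0.69 kWh

Runtime = 25 min × 7 = 175 min = 2.916666… h
Energy = 0.235 kW × 2.916666… h = 0.685416… kWh ≈ 0.69 kWh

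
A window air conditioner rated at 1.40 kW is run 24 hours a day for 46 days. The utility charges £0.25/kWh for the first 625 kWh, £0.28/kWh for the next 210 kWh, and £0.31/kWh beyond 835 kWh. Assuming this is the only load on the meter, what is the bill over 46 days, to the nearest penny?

Runtime = 24 h × 46 = 1104 h
Energy = 1.4 kW × 1104 h = 1545.6 kWh
Tier 1 (0–625 kWh): 625 × £0.25 = £156.25
Tier 2 (625–835 kWh): 210 × £0.28 = £58.8
Above 835 kWh: 710.6 × £0.31 = £220.286
Bill = £435.34

£435.34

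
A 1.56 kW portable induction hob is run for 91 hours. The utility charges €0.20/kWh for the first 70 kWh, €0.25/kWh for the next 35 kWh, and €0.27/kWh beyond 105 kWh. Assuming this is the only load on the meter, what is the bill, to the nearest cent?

Energy = 1.56 kW × 91 h = 141.96 kWh
Tier 1 (0–70 kWh): 70 × €0.20 = €14
Tier 2 (70–105 kWh): 35 × €0.25 = €8.75
Above 105 kWh: 36.96 × €0.27 = €9.9792
Bill = €32.73

€32.73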